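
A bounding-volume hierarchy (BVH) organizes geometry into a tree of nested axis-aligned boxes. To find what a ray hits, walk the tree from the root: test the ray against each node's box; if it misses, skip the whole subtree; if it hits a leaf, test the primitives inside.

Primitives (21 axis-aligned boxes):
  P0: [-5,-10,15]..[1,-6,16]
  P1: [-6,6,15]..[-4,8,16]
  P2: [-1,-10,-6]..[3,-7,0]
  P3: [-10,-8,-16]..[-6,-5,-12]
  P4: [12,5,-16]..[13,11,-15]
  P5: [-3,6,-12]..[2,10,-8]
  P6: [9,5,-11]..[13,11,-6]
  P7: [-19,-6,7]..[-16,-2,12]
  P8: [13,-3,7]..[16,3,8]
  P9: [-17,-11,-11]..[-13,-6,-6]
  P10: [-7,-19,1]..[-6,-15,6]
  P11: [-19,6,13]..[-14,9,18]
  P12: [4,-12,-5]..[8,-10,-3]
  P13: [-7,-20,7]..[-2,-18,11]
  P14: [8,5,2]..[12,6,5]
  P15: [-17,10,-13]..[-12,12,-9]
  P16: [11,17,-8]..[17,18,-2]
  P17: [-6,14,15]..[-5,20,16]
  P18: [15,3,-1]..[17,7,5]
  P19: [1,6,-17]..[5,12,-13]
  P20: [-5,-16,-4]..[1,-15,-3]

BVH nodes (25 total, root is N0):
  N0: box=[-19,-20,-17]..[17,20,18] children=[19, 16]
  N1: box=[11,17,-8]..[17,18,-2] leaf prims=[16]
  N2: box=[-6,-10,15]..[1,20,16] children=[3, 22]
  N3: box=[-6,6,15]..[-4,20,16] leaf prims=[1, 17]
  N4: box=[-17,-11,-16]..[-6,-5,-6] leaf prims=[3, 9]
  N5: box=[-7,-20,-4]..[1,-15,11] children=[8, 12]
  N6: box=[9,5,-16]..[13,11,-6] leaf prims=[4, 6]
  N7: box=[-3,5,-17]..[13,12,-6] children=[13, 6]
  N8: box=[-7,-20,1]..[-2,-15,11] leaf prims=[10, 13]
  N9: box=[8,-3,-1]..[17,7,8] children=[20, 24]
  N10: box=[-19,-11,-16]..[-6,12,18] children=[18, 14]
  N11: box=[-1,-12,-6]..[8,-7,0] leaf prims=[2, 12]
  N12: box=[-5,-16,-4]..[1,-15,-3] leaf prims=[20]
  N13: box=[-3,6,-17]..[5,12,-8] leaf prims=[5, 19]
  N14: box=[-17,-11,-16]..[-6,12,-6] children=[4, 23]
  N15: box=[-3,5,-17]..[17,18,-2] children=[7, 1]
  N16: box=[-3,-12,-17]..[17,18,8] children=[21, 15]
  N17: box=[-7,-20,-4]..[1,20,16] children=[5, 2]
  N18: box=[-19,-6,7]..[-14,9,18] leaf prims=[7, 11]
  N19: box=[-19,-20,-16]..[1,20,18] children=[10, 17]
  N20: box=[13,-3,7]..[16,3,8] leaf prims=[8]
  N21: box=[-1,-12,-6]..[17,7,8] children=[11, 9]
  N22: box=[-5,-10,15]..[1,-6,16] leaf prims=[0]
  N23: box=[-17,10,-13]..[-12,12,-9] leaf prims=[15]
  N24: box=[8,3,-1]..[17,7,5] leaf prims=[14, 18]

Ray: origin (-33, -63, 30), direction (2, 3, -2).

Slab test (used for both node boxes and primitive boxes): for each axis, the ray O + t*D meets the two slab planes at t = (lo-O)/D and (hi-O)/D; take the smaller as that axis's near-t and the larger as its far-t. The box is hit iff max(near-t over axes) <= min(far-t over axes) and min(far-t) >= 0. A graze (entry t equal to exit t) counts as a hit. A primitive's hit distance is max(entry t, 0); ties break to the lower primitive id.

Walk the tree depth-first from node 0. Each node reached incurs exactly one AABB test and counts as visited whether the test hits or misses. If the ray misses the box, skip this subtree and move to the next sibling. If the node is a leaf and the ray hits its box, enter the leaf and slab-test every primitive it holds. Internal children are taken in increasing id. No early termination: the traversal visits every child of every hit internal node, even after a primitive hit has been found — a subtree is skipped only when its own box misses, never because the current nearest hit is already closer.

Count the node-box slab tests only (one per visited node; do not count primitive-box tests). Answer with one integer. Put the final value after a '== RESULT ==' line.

Walk:
N0 x:[7,25] y:[43/3,83/3] z:[6,47/2] -> hit [43/3,47/2], descend [16, 19]
  N16 x:[15,25] y:[17,27] z:[11,47/2] -> hit [17,47/2], descend [15, 21]
    N15 x:[15,25] y:[68/3,27] z:[16,47/2] -> hit [68/3,47/2], descend [1, 7]
      N1 x:[22,25] y:[80/3,27] z:[16,19] -> miss, prune
      N7 x:[15,23] y:[68/3,25] z:[18,47/2] -> hit [68/3,23], descend [6, 13]
        N6 x:[21,23] y:[68/3,74/3] z:[18,23] -> hit [68/3,23] leaf, test {P4@t=68/3, P6(miss)}
        N13 x:[15,19] y:[23,25] z:[19,47/2] -> miss, prune
    N21 x:[16,25] y:[17,70/3] z:[11,18] -> hit [17,18], descend [9, 11]
      N9 x:[41/2,25] y:[20,70/3] z:[11,31/2] -> miss, prune
      N11 x:[16,41/2] y:[17,56/3] z:[15,18] -> hit [17,18] leaf, test {P2@t=53/3, P12(miss)}
  N19 x:[7,17] y:[43/3,83/3] z:[6,23] -> hit [43/3,17], descend [10, 17]
    N10 x:[7,27/2] y:[52/3,25] z:[6,23] -> miss, prune
    N17 x:[13,17] y:[43/3,83/3] z:[7,17] -> hit [43/3,17], descend [2, 5]
      N2 x:[27/2,17] y:[53/3,83/3] z:[7,15/2] -> miss, prune
      N5 x:[13,17] y:[43/3,16] z:[19/2,17] -> hit [43/3,16], descend [8, 12]
        N8 x:[13,31/2] y:[43/3,16] z:[19/2,29/2] -> hit [43/3,29/2] leaf, test {P10(miss), P13(miss)}
        N12 x:[14,17] y:[47/3,16] z:[33/2,17] -> miss, prune

order=[0, 16, 15, 1, 7, 6, 13, 21, 9, 11, 19, 10, 17, 2, 5, 8, 12]  |boxes|=17  |leaves|=3  hit=P2

== RESULT ==
17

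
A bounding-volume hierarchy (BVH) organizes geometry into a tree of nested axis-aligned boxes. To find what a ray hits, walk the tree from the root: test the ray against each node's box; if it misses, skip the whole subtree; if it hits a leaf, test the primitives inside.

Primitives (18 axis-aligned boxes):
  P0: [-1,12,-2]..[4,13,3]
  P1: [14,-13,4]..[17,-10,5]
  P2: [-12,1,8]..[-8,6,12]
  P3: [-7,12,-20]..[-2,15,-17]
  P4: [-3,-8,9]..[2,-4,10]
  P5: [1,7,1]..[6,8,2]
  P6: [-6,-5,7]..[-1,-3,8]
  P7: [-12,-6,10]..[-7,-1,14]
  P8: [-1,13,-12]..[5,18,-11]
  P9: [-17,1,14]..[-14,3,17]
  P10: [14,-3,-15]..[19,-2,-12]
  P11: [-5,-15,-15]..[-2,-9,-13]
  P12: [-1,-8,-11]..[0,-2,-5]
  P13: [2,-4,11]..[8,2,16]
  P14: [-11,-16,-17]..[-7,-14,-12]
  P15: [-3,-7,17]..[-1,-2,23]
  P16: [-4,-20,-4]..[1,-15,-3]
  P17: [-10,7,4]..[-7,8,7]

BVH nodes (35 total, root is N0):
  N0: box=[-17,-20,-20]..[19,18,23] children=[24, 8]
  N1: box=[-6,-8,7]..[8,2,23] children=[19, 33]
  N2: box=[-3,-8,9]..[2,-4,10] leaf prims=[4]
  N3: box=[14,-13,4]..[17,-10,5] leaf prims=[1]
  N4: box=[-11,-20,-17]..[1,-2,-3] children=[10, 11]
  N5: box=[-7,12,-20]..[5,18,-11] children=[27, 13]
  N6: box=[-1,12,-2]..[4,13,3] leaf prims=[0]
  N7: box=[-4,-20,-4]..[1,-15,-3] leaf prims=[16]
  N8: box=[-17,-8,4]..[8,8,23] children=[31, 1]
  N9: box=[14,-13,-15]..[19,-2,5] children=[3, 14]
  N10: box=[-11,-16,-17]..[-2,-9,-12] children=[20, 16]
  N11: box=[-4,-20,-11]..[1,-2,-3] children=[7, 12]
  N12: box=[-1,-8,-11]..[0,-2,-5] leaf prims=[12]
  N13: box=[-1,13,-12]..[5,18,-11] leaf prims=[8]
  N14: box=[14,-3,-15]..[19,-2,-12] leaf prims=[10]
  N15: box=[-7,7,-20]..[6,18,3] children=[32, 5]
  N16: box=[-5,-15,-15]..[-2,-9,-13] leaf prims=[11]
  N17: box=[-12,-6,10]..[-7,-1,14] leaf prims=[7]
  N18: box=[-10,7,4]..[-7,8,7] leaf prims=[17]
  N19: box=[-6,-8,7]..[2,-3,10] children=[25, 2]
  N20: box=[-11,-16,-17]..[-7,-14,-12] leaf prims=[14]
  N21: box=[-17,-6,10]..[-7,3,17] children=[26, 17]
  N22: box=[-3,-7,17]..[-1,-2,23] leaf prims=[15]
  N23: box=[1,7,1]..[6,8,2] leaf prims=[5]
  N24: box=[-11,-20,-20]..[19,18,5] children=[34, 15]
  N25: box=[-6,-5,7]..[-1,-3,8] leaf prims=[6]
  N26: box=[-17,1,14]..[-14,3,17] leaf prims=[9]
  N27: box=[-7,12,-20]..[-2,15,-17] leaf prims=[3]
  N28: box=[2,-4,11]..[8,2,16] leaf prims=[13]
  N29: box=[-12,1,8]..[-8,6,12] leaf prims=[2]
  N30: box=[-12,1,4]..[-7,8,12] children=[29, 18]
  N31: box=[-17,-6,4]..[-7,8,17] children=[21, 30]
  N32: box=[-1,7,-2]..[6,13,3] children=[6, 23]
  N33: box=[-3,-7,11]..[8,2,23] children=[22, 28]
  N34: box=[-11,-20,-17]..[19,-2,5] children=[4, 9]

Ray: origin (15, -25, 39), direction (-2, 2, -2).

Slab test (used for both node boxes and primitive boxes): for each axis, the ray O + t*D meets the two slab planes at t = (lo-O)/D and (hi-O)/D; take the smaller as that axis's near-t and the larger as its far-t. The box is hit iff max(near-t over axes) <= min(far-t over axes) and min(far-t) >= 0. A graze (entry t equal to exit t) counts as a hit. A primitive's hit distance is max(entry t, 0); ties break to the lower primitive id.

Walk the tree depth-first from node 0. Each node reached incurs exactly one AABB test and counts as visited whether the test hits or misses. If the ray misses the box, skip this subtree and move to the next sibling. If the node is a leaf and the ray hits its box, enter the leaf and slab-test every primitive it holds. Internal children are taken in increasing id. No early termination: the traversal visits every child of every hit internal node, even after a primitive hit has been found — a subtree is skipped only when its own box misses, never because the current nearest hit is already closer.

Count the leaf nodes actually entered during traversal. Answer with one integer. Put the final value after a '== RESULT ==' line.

Trace the traversal:
N0 x:[-2,16] y:[5/2,43/2] z:[8,59/2] -> hit [8,16], descend [8, 24]
  N8 x:[7/2,16] y:[17/2,33/2] z:[8,35/2] -> hit [17/2,16], descend [1, 31]
    N1 x:[7/2,21/2] y:[17/2,27/2] z:[8,16] -> hit [17/2,21/2], descend [19, 33]
      N19 x:[13/2,21/2] y:[17/2,11] z:[29/2,16] -> miss, prune
      N33 x:[7/2,9] y:[9,27/2] z:[8,14] -> hit [9,9], descend [22, 28]
        N22 x:[8,9] y:[9,23/2] z:[8,11] -> hit [9,9] leaf, test {P15@t=9}
        N28 x:[7/2,13/2] y:[21/2,27/2] z:[23/2,14] -> miss, prune
    N31 x:[11,16] y:[19/2,33/2] z:[11,35/2] -> hit [11,16], descend [21, 30]
      N21 x:[11,16] y:[19/2,14] z:[11,29/2] -> hit [11,14], descend [17, 26]
        N17 x:[11,27/2] y:[19/2,12] z:[25/2,29/2] -> miss, prune
        N26 x:[29/2,16] y:[13,14] z:[11,25/2] -> miss, prune
      N30 x:[11,27/2] y:[13,33/2] z:[27/2,35/2] -> hit [27/2,27/2], descend [18, 29]
        N18 x:[11,25/2] y:[16,33/2] z:[16,35/2] -> miss, prune
        N29 x:[23/2,27/2] y:[13,31/2] z:[27/2,31/2] -> hit [27/2,27/2] leaf, test {P2@t=27/2}
  N24 x:[-2,13] y:[5/2,43/2] z:[17,59/2] -> miss, prune

Summary -> nodes [0, 8, 1, 19, 33, 22, 28, 31, 21, 17, 26, 30, 18, 29, 24]; box-tests=15; leaf-entries=2; first=P15

== RESULT ==
2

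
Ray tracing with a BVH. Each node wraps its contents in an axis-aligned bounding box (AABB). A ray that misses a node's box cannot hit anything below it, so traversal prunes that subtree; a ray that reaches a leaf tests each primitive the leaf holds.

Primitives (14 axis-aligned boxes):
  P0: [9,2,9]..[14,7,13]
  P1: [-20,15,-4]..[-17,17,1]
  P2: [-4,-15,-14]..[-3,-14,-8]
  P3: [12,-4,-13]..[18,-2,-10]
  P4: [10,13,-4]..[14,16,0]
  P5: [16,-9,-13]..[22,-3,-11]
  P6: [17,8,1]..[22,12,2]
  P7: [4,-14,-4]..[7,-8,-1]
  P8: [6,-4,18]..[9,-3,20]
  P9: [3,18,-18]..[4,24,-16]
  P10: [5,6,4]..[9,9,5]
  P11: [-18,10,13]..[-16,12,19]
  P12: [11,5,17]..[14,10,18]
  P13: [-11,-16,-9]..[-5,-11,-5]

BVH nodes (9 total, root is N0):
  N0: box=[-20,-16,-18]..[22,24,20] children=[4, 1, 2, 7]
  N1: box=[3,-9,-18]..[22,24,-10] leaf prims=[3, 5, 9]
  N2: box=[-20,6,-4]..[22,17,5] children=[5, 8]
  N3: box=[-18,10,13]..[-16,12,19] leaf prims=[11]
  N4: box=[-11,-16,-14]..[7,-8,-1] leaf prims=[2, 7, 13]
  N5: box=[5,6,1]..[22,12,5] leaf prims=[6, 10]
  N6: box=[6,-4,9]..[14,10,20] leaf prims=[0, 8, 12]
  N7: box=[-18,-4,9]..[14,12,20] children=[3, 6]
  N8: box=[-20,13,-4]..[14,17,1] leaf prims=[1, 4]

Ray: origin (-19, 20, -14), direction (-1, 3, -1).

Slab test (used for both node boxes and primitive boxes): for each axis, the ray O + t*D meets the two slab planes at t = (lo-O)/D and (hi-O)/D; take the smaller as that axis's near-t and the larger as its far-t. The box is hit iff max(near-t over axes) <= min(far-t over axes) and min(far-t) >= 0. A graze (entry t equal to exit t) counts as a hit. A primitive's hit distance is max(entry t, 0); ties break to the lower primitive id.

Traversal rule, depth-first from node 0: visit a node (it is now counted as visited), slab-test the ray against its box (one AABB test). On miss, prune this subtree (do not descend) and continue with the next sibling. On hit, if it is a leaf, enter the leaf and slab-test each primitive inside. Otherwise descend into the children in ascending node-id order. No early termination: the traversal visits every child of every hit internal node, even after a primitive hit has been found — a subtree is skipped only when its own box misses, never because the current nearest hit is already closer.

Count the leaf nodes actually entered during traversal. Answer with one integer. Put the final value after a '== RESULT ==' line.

Walk:
N0 x:[-41,1] y:[-12,4/3] z:[-34,4] -> hit [-12,1], descend [1, 2, 4, 7]
  N1 x:[-41,-22] y:[-29/3,4/3] z:[-4,4] -> miss, prune
  N2 x:[-41,1] y:[-14/3,-1] z:[-19,-10] -> miss, prune
  N4 x:[-26,-8] y:[-12,-28/3] z:[-13,0] -> miss, prune
  N7 x:[-33,-1] y:[-8,-8/3] z:[-34,-23] -> miss, prune

Summary -> nodes [0, 1, 2, 4, 7]; box-tests=5; leaf-entries=0; first=miss

== RESULT ==
0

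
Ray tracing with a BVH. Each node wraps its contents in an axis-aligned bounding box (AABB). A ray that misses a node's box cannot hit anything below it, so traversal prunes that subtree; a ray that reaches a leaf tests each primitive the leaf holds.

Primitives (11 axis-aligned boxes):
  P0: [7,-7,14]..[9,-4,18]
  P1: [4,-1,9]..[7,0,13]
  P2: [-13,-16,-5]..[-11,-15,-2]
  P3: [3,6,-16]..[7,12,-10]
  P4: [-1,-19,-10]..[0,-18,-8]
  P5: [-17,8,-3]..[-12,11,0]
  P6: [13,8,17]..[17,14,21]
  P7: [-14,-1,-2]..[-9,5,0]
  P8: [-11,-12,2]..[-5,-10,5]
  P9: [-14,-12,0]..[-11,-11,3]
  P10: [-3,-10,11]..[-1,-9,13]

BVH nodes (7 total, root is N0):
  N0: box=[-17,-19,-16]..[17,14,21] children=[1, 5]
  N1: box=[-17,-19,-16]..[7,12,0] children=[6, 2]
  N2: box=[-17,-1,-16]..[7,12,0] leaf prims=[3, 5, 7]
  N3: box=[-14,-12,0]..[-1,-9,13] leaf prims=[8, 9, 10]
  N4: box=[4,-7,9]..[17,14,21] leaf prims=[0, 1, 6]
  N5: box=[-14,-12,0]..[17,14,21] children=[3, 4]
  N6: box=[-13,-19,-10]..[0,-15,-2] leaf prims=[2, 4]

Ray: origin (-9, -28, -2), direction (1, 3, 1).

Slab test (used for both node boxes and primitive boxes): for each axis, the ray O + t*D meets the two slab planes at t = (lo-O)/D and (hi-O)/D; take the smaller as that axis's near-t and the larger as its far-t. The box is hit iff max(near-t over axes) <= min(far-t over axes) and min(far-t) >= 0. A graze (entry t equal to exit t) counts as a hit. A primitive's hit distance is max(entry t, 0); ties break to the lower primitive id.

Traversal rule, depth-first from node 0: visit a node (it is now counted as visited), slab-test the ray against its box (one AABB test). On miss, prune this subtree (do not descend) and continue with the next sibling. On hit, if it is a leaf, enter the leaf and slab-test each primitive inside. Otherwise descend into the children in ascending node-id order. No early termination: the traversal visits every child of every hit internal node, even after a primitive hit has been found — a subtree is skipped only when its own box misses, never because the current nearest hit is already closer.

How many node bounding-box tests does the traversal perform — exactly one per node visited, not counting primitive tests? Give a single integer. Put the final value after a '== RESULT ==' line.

Traverse from the root:
N0 x:[-8,26] y:[3,14] z:[-14,23] -> hit [3,14], descend [1, 5]
  N1 x:[-8,16] y:[3,40/3] z:[-14,2] -> miss, prune
  N5 x:[-5,26] y:[16/3,14] z:[2,23] -> hit [16/3,14], descend [3, 4]
    N3 x:[-5,8] y:[16/3,19/3] z:[2,15] -> hit [16/3,19/3] leaf, test {P8(miss), P9(miss), P10(miss)}
    N4 x:[13,26] y:[7,14] z:[11,23] -> hit [13,14] leaf, test {P0(miss), P1(miss), P6(miss)}

order=[0, 1, 5, 3, 4]  |boxes|=5  |leaves|=2  hit=miss

== RESULT ==
5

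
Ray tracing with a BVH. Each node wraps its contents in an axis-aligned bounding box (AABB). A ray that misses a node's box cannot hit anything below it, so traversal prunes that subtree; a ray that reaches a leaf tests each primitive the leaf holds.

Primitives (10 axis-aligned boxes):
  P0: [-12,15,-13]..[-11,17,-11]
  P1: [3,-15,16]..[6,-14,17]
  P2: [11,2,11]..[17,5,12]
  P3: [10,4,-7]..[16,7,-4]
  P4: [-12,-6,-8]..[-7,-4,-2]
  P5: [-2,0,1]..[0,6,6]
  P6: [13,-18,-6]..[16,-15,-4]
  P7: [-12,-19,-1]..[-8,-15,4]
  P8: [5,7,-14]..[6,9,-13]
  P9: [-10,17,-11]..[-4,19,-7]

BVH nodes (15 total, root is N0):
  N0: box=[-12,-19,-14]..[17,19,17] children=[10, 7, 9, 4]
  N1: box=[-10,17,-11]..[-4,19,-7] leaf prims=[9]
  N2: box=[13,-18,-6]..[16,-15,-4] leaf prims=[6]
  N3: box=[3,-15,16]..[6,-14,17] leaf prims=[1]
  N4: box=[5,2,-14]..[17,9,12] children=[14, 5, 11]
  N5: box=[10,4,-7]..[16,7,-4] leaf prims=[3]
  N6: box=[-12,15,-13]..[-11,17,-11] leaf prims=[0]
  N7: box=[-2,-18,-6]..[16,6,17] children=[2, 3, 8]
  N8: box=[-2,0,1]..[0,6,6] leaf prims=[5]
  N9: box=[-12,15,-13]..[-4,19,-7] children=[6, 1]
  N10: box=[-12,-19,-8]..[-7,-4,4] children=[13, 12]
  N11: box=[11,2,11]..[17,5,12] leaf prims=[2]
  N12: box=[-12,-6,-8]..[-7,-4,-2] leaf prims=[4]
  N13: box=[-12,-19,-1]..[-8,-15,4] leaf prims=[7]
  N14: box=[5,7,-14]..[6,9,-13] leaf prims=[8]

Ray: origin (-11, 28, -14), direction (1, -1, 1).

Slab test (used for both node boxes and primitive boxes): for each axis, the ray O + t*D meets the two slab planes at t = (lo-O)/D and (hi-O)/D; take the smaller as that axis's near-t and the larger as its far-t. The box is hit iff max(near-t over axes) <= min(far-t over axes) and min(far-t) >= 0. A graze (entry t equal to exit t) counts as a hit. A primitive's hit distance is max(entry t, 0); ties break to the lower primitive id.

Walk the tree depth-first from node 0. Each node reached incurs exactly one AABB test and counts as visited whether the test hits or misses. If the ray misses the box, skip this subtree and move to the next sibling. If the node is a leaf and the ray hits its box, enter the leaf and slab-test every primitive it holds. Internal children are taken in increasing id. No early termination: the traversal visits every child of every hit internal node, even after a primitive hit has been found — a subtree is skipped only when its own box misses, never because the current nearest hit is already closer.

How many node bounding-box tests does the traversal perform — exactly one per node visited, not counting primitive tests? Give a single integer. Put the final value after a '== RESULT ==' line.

Walk:
N0 x:[-1,28] y:[9,47] z:[0,31] -> hit [9,28], descend [4, 7, 9, 10]
  N4 x:[16,28] y:[19,26] z:[0,26] -> hit [19,26], descend [5, 11, 14]
    N5 x:[21,27] y:[21,24] z:[7,10] -> miss, prune
    N11 x:[22,28] y:[23,26] z:[25,26] -> hit [25,26] leaf, test {P2@t=25}
    N14 x:[16,17] y:[19,21] z:[0,1] -> miss, prune
  N7 x:[9,27] y:[22,46] z:[8,31] -> hit [22,27], descend [2, 3, 8]
    N2 x:[24,27] y:[43,46] z:[8,10] -> miss, prune
    N3 x:[14,17] y:[42,43] z:[30,31] -> miss, prune
    N8 x:[9,11] y:[22,28] z:[15,20] -> miss, prune
  N9 x:[-1,7] y:[9,13] z:[1,7] -> miss, prune
  N10 x:[-1,4] y:[32,47] z:[6,18] -> miss, prune

order=[0, 4, 5, 11, 14, 7, 2, 3, 8, 9, 10]  |boxes|=11  |leaves|=1  hit=P2

== RESULT ==
11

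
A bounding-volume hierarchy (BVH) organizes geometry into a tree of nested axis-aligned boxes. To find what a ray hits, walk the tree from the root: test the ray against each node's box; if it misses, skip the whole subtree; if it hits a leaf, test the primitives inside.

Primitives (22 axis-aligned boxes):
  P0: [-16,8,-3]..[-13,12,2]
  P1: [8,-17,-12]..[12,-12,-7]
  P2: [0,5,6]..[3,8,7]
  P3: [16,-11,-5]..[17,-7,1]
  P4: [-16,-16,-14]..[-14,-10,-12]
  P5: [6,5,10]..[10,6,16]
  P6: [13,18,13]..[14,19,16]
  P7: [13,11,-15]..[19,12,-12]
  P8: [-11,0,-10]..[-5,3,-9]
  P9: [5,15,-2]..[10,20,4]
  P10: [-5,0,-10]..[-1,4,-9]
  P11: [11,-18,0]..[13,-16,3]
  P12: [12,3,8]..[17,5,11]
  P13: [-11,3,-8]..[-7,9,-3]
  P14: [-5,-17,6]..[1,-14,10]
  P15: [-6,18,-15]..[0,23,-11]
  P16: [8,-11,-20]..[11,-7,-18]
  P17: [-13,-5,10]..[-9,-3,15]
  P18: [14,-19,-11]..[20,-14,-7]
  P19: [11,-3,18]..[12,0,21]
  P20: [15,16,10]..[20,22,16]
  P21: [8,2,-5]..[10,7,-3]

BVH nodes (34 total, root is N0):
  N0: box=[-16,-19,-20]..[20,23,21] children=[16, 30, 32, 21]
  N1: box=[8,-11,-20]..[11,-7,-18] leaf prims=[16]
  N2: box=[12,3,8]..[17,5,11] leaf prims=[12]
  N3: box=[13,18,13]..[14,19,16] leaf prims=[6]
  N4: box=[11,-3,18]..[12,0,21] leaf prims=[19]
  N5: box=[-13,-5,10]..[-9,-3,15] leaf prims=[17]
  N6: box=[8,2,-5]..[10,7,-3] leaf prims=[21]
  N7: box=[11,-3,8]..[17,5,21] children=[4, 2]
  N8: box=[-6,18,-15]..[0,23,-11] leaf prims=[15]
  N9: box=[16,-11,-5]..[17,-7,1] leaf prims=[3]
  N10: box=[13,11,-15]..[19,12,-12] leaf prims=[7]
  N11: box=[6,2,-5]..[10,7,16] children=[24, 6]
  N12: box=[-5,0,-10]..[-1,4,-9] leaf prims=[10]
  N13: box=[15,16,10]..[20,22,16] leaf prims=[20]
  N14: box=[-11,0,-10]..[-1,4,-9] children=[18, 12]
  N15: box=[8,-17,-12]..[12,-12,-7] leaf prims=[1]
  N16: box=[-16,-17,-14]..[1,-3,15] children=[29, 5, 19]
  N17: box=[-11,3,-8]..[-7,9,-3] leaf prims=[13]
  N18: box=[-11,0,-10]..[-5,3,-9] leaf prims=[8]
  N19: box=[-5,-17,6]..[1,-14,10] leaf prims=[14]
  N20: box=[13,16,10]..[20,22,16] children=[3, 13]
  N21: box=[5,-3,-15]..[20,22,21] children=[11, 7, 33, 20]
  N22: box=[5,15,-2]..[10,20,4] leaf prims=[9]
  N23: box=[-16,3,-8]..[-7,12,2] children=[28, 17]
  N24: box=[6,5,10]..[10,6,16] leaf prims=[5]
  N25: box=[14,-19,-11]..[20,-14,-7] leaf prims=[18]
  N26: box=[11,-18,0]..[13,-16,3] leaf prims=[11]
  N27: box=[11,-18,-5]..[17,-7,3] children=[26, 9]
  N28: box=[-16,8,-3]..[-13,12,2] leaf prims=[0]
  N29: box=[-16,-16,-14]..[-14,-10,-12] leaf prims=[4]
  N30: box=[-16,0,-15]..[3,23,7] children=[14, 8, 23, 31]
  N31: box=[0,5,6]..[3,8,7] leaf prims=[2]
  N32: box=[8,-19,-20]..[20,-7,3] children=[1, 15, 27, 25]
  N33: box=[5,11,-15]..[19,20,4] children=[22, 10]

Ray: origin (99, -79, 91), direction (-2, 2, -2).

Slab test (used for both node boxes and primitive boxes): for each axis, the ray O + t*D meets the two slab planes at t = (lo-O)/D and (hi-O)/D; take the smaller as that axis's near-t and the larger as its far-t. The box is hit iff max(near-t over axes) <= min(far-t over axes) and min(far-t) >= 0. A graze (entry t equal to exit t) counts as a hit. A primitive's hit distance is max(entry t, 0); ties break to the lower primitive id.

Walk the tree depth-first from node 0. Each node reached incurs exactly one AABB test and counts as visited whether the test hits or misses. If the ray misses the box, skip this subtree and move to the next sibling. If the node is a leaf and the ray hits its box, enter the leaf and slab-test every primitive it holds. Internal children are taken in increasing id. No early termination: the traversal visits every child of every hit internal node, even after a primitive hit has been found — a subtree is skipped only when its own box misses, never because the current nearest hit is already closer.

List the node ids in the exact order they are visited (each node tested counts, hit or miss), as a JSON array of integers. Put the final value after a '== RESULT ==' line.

Trace the traversal:
N0 x:[79/2,115/2] y:[30,51] z:[35,111/2] -> hit [79/2,51], descend [16, 21, 30, 32]
  N16 x:[49,115/2] y:[31,38] z:[38,105/2] -> miss, prune
  N21 x:[79/2,47] y:[38,101/2] z:[35,53] -> hit [79/2,47], descend [7, 11, 20, 33]
    N7 x:[41,44] y:[38,42] z:[35,83/2] -> hit [41,83/2], descend [2, 4]
      N2 x:[41,87/2] y:[41,42] z:[40,83/2] -> hit [41,83/2] leaf, test {P12@t=41}
      N4 x:[87/2,44] y:[38,79/2] z:[35,73/2] -> miss, prune
    N11 x:[89/2,93/2] y:[81/2,43] z:[75/2,48] -> miss, prune
    N20 x:[79/2,43] y:[95/2,101/2] z:[75/2,81/2] -> miss, prune
    N33 x:[40,47] y:[45,99/2] z:[87/2,53] -> hit [45,47], descend [10, 22]
      N10 x:[40,43] y:[45,91/2] z:[103/2,53] -> miss, prune
      N22 x:[89/2,47] y:[47,99/2] z:[87/2,93/2] -> miss, prune
  N30 x:[48,115/2] y:[79/2,51] z:[42,53] -> hit [48,51], descend [8, 14, 23, 31]
    N8 x:[99/2,105/2] y:[97/2,51] z:[51,53] -> hit [51,51] leaf, test {P15@t=51}
    N14 x:[50,55] y:[79/2,83/2] z:[50,101/2] -> miss, prune
    N23 x:[53,115/2] y:[41,91/2] z:[89/2,99/2] -> miss, prune
    N31 x:[48,99/2] y:[42,87/2] z:[42,85/2] -> miss, prune
  N32 x:[79/2,91/2] y:[30,36] z:[44,111/2] -> miss, prune

Summary -> nodes [0, 16, 21, 7, 2, 4, 11, 20, 33, 10, 22, 30, 8, 14, 23, 31, 32]; box-tests=17; leaf-entries=2; first=P12

== RESULT ==
[0, 16, 21, 7, 2, 4, 11, 20, 33, 10, 22, 30, 8, 14, 23, 31, 32]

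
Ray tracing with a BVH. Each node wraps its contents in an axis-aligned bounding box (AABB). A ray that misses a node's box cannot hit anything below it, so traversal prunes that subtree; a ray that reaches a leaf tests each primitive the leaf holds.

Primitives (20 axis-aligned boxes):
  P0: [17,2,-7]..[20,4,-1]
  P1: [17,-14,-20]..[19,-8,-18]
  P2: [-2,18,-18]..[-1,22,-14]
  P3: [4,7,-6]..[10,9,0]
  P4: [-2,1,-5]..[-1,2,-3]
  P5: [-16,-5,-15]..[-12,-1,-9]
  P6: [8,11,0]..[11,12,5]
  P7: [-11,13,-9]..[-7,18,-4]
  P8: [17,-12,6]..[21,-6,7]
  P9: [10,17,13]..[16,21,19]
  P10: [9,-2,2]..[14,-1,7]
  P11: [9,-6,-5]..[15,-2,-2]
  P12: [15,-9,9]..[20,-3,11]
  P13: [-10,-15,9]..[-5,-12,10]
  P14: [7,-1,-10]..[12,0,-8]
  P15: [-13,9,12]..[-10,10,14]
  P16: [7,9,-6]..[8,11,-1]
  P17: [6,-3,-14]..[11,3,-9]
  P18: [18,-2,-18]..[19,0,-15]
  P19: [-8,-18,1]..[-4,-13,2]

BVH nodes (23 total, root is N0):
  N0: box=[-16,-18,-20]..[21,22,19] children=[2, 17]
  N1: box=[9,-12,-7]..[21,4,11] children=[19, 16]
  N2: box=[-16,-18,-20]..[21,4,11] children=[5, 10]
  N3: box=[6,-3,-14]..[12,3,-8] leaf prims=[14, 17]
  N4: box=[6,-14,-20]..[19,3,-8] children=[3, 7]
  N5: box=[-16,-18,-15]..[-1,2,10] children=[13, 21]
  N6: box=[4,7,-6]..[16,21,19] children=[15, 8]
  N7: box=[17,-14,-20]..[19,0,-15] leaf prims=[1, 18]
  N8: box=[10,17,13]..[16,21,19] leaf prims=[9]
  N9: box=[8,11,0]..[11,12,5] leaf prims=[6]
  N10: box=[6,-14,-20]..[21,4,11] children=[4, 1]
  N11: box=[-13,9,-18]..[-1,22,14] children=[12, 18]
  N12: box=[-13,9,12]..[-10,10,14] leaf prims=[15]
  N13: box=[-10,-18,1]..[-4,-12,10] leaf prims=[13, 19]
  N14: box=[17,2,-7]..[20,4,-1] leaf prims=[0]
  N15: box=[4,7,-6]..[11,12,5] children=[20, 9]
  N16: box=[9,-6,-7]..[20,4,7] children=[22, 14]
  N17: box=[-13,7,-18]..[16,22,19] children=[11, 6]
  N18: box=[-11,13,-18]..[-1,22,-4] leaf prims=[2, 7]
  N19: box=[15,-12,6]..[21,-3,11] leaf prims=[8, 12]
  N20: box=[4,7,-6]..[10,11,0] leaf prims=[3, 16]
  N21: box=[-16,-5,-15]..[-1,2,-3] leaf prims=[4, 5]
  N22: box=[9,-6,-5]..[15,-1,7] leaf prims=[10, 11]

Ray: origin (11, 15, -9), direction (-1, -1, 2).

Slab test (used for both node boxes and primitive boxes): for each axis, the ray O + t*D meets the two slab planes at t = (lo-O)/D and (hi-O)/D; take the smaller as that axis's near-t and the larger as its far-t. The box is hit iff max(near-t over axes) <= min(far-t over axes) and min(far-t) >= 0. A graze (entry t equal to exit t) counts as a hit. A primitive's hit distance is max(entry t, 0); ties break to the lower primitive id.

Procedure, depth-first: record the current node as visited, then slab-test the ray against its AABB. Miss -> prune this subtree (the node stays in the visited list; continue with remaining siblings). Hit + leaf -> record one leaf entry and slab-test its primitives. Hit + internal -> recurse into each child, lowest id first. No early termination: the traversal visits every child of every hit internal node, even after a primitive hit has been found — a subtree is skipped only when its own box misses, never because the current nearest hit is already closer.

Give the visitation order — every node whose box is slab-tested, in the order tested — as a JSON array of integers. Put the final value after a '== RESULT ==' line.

Trace the traversal:
N0 x:[-10,27] y:[-7,33] z:[-11/2,14] -> hit [-11/2,14], descend [2, 17]
  N2 x:[-10,27] y:[11,33] z:[-11/2,10] -> miss, prune
  N17 x:[-5,24] y:[-7,8] z:[-9/2,14] -> hit [-9/2,8], descend [6, 11]
    N6 x:[-5,7] y:[-6,8] z:[3/2,14] -> hit [3/2,7], descend [8, 15]
      N8 x:[-5,1] y:[-6,-2] z:[11,14] -> miss, prune
      N15 x:[0,7] y:[3,8] z:[3/2,7] -> hit [3,7], descend [9, 20]
        N9 x:[0,3] y:[3,4] z:[9/2,7] -> miss, prune
        N20 x:[1,7] y:[4,8] z:[3/2,9/2] -> hit [4,9/2] leaf, test {P3(miss), P16@t=4}
    N11 x:[12,24] y:[-7,6] z:[-9/2,23/2] -> miss, prune

Visited [0, 2, 17, 6, 8, 15, 9, 20, 11]. Tests: 9 box, 1 leaf. Nearest: P16.

== RESULT ==
[0, 2, 17, 6, 8, 15, 9, 20, 11]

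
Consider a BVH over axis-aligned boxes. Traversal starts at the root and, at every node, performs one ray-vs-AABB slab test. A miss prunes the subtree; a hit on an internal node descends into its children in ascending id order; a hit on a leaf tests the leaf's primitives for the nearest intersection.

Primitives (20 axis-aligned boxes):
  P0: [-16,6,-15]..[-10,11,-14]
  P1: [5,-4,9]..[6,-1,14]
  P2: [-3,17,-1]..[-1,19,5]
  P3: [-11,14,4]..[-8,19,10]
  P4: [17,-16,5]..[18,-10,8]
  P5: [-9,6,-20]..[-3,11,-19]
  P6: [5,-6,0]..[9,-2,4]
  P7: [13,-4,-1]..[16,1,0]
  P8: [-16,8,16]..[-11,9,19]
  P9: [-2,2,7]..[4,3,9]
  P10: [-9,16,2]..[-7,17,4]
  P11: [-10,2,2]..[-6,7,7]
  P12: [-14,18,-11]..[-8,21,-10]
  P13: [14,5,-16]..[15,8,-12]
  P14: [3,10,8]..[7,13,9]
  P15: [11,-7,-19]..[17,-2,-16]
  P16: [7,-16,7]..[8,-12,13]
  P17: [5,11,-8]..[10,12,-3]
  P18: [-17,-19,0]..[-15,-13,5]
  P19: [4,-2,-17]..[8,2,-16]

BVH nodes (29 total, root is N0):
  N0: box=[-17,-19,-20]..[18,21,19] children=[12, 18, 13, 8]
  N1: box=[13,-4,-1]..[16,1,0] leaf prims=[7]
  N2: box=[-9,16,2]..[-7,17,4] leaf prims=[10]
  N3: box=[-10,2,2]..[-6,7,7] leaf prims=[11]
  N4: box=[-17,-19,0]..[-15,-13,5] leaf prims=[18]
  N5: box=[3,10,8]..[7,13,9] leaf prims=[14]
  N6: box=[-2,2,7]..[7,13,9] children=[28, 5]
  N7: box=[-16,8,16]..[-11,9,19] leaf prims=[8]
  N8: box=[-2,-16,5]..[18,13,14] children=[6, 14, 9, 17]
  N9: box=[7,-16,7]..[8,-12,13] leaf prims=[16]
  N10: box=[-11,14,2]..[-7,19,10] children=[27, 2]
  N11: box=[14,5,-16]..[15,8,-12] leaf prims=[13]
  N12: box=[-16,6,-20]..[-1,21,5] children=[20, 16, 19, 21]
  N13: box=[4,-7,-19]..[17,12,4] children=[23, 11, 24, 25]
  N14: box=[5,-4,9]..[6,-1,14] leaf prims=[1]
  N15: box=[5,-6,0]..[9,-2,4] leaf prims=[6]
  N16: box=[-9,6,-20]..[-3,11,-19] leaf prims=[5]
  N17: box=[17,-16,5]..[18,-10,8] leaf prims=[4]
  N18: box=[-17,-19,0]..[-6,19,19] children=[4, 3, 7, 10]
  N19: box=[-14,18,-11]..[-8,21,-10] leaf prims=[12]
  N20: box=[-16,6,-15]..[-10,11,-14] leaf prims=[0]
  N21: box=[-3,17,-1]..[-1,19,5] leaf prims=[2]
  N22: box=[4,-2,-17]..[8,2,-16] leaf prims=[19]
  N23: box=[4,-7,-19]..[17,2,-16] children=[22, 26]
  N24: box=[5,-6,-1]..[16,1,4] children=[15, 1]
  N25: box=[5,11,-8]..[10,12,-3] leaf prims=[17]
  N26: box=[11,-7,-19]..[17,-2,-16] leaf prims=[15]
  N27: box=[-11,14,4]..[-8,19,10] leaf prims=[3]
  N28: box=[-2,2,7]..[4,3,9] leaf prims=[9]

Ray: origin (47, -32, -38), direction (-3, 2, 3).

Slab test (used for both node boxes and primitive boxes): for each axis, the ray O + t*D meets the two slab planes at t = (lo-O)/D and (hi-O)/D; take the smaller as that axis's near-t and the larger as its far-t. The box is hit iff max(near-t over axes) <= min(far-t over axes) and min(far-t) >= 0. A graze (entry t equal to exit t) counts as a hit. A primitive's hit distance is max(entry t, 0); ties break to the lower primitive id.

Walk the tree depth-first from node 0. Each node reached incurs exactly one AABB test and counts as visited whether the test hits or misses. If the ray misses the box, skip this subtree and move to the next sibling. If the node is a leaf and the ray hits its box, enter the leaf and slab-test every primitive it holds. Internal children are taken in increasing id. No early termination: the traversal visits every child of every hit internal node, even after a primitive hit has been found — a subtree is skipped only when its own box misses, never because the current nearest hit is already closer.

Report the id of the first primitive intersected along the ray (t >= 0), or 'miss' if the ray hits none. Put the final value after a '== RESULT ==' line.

Trace the traversal:
N0 x:[29/3,64/3] y:[13/2,53/2] z:[6,19] -> hit [29/3,19], descend [8, 12, 13, 18]
  N8 x:[29/3,49/3] y:[8,45/2] z:[43/3,52/3] -> hit [43/3,49/3], descend [6, 9, 14, 17]
    N6 x:[40/3,49/3] y:[17,45/2] z:[15,47/3] -> miss, prune
    N9 x:[13,40/3] y:[8,10] z:[15,17] -> miss, prune
    N14 x:[41/3,14] y:[14,31/2] z:[47/3,52/3] -> miss, prune
    N17 x:[29/3,10] y:[8,11] z:[43/3,46/3] -> miss, prune
  N12 x:[16,21] y:[19,53/2] z:[6,43/3] -> miss, prune
  N13 x:[10,43/3] y:[25/2,22] z:[19/3,14] -> hit [25/2,14], descend [11, 23, 24, 25]
    N11 x:[32/3,11] y:[37/2,20] z:[22/3,26/3] -> miss, prune
    N23 x:[10,43/3] y:[25/2,17] z:[19/3,22/3] -> miss, prune
    N24 x:[31/3,14] y:[13,33/2] z:[37/3,14] -> hit [13,14], descend [1, 15]
      N1 x:[31/3,34/3] y:[14,33/2] z:[37/3,38/3] -> miss, prune
      N15 x:[38/3,14] y:[13,15] z:[38/3,14] -> hit [13,14] leaf, test {P6@t=13}
    N25 x:[37/3,14] y:[43/2,22] z:[10,35/3] -> miss, prune
  N18 x:[53/3,64/3] y:[13/2,51/2] z:[38/3,19] -> hit [53/3,19], descend [3, 4, 7, 10]
    N3 x:[53/3,19] y:[17,39/2] z:[40/3,15] -> miss, prune
    N4 x:[62/3,64/3] y:[13/2,19/2] z:[38/3,43/3] -> miss, prune
    N7 x:[58/3,21] y:[20,41/2] z:[18,19] -> miss, prune
    N10 x:[18,58/3] y:[23,51/2] z:[40/3,16] -> miss, prune

Summary -> nodes [0, 8, 6, 9, 14, 17, 12, 13, 11, 23, 24, 1, 15, 25, 18, 3, 4, 7, 10]; box-tests=19; leaf-entries=1; first=P6

== RESULT ==
6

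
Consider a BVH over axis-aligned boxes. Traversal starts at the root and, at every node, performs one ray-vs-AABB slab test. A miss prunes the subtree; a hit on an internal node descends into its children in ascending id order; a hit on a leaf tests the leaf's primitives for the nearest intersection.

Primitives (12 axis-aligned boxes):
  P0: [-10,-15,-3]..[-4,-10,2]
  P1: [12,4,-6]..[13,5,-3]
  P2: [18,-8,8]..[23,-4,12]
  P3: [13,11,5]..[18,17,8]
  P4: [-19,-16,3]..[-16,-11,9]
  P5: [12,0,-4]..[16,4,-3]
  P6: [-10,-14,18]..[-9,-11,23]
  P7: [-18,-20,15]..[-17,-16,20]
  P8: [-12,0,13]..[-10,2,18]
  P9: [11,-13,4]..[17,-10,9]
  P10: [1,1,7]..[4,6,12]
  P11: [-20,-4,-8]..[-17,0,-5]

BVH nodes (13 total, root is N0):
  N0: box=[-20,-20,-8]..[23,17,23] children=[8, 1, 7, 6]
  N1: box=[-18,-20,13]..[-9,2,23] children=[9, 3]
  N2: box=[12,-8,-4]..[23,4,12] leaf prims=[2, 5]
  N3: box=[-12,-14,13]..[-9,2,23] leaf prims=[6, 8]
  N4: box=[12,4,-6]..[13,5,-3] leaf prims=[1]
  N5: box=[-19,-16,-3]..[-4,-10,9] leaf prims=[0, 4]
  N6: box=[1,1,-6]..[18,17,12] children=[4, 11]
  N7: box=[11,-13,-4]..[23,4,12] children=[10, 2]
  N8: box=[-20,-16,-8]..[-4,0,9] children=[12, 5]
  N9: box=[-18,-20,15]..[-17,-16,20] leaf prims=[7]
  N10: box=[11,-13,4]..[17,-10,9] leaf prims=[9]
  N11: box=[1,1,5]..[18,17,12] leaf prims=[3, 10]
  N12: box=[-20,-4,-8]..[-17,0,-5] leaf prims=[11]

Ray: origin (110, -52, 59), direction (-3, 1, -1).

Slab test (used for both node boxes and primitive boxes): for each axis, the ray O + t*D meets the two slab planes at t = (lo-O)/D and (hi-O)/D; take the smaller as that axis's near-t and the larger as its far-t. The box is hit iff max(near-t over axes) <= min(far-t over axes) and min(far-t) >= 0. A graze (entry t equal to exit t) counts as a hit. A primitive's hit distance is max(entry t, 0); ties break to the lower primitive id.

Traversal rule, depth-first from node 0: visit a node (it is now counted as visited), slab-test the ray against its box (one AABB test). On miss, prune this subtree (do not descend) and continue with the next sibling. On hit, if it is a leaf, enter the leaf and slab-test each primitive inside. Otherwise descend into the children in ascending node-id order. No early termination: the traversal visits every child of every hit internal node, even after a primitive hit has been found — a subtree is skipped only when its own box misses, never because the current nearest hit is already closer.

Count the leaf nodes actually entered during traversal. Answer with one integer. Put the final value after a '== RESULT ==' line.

Traverse from the root:
N0 x:[29,130/3] y:[32,69] z:[36,67] -> hit [36,130/3], descend [1, 6, 7, 8]
  N1 x:[119/3,128/3] y:[32,54] z:[36,46] -> hit [119/3,128/3], descend [3, 9]
    N3 x:[119/3,122/3] y:[38,54] z:[36,46] -> hit [119/3,122/3] leaf, test {P6@t=119/3, P8(miss)}
    N9 x:[127/3,128/3] y:[32,36] z:[39,44] -> miss, prune
  N6 x:[92/3,109/3] y:[53,69] z:[47,65] -> miss, prune
  N7 x:[29,33] y:[39,56] z:[47,63] -> miss, prune
  N8 x:[38,130/3] y:[36,52] z:[50,67] -> miss, prune

Summary -> nodes [0, 1, 3, 9, 6, 7, 8]; box-tests=7; leaf-entries=1; first=P6

== RESULT ==
1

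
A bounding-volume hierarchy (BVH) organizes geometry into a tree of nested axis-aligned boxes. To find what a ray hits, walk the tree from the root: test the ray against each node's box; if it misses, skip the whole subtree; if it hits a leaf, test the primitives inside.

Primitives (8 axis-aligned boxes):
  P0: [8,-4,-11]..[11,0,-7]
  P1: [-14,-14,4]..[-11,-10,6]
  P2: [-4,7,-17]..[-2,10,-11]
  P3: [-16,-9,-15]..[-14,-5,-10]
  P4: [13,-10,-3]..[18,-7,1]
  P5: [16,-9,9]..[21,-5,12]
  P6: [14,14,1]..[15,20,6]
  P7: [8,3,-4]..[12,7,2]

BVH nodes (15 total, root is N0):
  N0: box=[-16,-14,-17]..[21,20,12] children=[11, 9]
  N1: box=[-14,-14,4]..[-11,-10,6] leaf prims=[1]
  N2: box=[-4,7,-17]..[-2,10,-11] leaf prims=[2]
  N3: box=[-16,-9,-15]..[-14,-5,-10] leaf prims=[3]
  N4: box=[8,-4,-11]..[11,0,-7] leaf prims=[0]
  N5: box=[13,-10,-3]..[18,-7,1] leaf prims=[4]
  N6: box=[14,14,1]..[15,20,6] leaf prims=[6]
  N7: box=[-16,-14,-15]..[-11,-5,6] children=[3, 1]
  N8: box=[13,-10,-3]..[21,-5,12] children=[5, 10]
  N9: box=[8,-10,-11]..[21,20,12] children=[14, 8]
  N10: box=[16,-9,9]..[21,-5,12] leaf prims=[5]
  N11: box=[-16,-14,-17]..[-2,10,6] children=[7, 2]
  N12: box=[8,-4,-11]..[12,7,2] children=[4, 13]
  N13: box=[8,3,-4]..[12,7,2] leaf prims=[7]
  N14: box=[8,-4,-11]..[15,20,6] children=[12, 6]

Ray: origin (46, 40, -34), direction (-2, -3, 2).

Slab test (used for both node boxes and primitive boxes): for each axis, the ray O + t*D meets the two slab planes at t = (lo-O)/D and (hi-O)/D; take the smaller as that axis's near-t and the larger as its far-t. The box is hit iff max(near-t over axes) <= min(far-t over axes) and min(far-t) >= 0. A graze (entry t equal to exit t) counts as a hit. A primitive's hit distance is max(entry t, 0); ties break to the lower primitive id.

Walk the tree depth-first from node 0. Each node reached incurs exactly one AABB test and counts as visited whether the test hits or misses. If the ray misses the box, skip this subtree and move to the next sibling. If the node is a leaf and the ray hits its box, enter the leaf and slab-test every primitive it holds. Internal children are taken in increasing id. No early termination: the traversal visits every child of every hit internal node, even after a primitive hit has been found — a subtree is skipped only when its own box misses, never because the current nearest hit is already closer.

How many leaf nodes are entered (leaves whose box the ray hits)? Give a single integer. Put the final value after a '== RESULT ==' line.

Trace the traversal:
N0 x:[25/2,31] y:[20/3,18] z:[17/2,23] -> hit [25/2,18], descend [9, 11]
  N9 x:[25/2,19] y:[20/3,50/3] z:[23/2,23] -> hit [25/2,50/3], descend [8, 14]
    N8 x:[25/2,33/2] y:[15,50/3] z:[31/2,23] -> hit [31/2,33/2], descend [5, 10]
      N5 x:[14,33/2] y:[47/3,50/3] z:[31/2,35/2] -> hit [47/3,33/2] leaf, test {P4@t=47/3}
      N10 x:[25/2,15] y:[15,49/3] z:[43/2,23] -> miss, prune
    N14 x:[31/2,19] y:[20/3,44/3] z:[23/2,20] -> miss, prune
  N11 x:[24,31] y:[10,18] z:[17/2,20] -> miss, prune

7 AABB tests over nodes [0, 9, 8, 5, 10, 14, 11]; 1 leaf entered; closest P4.

== RESULT ==
1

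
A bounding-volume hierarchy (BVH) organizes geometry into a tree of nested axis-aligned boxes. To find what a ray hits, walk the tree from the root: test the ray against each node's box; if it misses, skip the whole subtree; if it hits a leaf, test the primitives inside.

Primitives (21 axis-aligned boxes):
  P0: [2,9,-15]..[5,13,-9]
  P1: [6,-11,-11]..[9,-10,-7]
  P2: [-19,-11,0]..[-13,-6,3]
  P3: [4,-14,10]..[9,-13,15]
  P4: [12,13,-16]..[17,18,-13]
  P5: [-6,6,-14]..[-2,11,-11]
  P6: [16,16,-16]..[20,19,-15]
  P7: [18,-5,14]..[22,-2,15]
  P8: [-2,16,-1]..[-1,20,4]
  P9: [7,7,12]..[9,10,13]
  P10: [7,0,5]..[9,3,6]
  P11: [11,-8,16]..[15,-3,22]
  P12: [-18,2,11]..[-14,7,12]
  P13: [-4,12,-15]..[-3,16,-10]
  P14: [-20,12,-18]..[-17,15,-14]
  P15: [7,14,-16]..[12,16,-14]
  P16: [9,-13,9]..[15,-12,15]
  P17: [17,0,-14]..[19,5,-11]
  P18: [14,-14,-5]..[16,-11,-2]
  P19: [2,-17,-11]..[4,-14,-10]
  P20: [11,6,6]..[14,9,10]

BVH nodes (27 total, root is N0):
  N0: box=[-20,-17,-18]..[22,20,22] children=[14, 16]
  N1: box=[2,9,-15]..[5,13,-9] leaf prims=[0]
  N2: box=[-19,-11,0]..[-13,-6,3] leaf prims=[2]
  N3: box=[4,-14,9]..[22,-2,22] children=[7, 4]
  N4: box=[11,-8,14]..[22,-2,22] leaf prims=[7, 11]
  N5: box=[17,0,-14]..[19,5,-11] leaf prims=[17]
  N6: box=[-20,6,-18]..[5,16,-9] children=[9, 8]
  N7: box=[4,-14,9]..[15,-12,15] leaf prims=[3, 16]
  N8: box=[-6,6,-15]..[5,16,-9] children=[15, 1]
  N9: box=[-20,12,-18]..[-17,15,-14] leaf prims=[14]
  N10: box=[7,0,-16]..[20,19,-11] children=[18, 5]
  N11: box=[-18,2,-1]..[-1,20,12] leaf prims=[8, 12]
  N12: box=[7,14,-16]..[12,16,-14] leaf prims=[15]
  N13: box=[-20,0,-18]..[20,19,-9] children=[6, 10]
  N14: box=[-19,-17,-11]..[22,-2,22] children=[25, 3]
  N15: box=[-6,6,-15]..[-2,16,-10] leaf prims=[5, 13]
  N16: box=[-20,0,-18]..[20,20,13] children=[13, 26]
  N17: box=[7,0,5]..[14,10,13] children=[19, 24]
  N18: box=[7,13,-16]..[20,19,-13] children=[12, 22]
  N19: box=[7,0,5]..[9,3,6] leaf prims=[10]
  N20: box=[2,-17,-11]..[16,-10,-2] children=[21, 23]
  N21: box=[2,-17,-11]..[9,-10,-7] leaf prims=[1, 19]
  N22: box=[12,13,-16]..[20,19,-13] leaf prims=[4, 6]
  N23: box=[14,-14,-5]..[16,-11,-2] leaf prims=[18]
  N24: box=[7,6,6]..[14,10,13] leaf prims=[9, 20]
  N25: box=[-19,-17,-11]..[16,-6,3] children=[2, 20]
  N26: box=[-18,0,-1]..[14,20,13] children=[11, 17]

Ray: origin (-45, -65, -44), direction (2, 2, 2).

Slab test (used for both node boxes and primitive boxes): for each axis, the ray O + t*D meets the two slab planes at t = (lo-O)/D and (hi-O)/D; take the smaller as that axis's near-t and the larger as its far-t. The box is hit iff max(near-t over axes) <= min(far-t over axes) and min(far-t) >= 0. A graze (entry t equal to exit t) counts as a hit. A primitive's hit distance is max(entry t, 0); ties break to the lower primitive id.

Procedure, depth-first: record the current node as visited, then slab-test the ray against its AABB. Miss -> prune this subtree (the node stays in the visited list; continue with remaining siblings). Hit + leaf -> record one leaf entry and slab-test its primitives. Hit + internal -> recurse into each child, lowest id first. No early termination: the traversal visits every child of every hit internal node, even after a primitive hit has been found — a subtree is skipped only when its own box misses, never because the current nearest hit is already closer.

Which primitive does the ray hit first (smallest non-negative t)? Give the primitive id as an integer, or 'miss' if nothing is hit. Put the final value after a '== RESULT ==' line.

Traverse from the root:
N0 x:[25/2,67/2] y:[24,85/2] z:[13,33] -> hit [24,33], descend [14, 16]
  N14 x:[13,67/2] y:[24,63/2] z:[33/2,33] -> hit [24,63/2], descend [3, 25]
    N3 x:[49/2,67/2] y:[51/2,63/2] z:[53/2,33] -> hit [53/2,63/2], descend [4, 7]
      N4 x:[28,67/2] y:[57/2,63/2] z:[29,33] -> hit [29,63/2] leaf, test {P7(miss), P11@t=30}
      N7 x:[49/2,30] y:[51/2,53/2] z:[53/2,59/2] -> hit [53/2,53/2] leaf, test {P3(miss), P16(miss)}
    N25 x:[13,61/2] y:[24,59/2] z:[33/2,47/2] -> miss, prune
  N16 x:[25/2,65/2] y:[65/2,85/2] z:[13,57/2] -> miss, prune

order=[0, 14, 3, 4, 7, 25, 16]  |boxes|=7  |leaves|=2  hit=P11

== RESULT ==
11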